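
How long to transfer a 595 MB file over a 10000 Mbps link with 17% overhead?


Effective throughput = 10000 * (1 - 17/100) = 8300 Mbps
File size in Mb = 595 * 8 = 4760 Mb
Time = 4760 / 8300
Time = 0.5735 seconds


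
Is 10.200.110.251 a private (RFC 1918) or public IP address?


RFC 1918 private ranges:
  10.0.0.0/8 (10.0.0.0 - 10.255.255.255)
  172.16.0.0/12 (172.16.0.0 - 172.31.255.255)
  192.168.0.0/16 (192.168.0.0 - 192.168.255.255)
Private (in 10.0.0.0/8)


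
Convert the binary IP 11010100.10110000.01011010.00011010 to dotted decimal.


11010100 = 212
10110000 = 176
01011010 = 90
00011010 = 26
IP: 212.176.90.26


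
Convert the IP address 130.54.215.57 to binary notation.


130 = 10000010
54 = 00110110
215 = 11010111
57 = 00111001
Binary: 10000010.00110110.11010111.00111001


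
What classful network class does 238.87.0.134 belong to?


First octet: 238
Binary: 11101110
1110xxxx -> Class D (224-239)
Class D (multicast), default mask N/A


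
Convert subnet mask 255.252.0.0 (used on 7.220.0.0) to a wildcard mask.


Subnet mask: 255.252.0.0
Wildcard = 255.255.255.255 - subnet mask
255 - 255 = 0
255 - 252 = 3
255 - 0 = 255
255 - 0 = 255
Wildcard: 0.3.255.255


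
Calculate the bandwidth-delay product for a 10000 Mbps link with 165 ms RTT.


BDP = bandwidth * RTT
= 10000 Mbps * 165 ms
= 10000 * 1e6 * 165 / 1000 bits
= 1650000000 bits
= 206250000 bytes
= 201416.0156 KB
BDP = 1650000000 bits (206250000 bytes)


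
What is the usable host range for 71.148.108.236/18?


Network: 71.148.64.0
Broadcast: 71.148.127.255
First usable = network + 1
Last usable = broadcast - 1
Range: 71.148.64.1 to 71.148.127.254


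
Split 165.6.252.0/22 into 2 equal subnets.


New prefix = 22 + 1 = 23
Each subnet has 512 addresses
  165.6.252.0/23
  165.6.254.0/23
Subnets: 165.6.252.0/23, 165.6.254.0/23


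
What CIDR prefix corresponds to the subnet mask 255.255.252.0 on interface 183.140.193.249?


Binary: 11111111.11111111.11111100.00000000
Count leading 1s
Prefix: /22


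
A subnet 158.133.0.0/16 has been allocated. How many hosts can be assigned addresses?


Host bits = 32 - 16 = 16
Total addresses = 2^16 = 65536
Usable = total - 2 (network and broadcast)
Usable hosts: 65534


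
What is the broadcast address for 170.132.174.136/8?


Network: 170.0.0.0/8
Host bits = 24
Set all host bits to 1:
Broadcast: 170.255.255.255


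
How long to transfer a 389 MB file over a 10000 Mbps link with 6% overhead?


Effective throughput = 10000 * (1 - 6/100) = 9400 Mbps
File size in Mb = 389 * 8 = 3112 Mb
Time = 3112 / 9400
Time = 0.3311 seconds


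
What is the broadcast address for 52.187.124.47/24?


Network: 52.187.124.0/24
Host bits = 8
Set all host bits to 1:
Broadcast: 52.187.124.255


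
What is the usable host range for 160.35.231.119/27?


Network: 160.35.231.96
Broadcast: 160.35.231.127
First usable = network + 1
Last usable = broadcast - 1
Range: 160.35.231.97 to 160.35.231.126


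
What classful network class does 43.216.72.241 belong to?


First octet: 43
Binary: 00101011
0xxxxxxx -> Class A (1-126)
Class A, default mask 255.0.0.0 (/8)


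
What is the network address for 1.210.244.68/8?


IP:   00000001.11010010.11110100.01000100
Mask: 11111111.00000000.00000000.00000000
AND operation:
Net:  00000001.00000000.00000000.00000000
Network: 1.0.0.0/8


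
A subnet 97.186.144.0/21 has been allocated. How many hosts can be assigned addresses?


Host bits = 32 - 21 = 11
Total addresses = 2^11 = 2048
Usable = total - 2 (network and broadcast)
Usable hosts: 2046


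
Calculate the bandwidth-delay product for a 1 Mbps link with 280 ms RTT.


BDP = bandwidth * RTT
= 1 Mbps * 280 ms
= 1 * 1e6 * 280 / 1000 bits
= 280000 bits
= 35000 bytes
= 34.1797 KB
BDP = 280000 bits (35000 bytes)


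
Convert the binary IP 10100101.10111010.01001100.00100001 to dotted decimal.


10100101 = 165
10111010 = 186
01001100 = 76
00100001 = 33
IP: 165.186.76.33


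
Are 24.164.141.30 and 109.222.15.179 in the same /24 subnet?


Mask: 255.255.255.0
24.164.141.30 AND mask = 24.164.141.0
109.222.15.179 AND mask = 109.222.15.0
No, different subnets (24.164.141.0 vs 109.222.15.0)


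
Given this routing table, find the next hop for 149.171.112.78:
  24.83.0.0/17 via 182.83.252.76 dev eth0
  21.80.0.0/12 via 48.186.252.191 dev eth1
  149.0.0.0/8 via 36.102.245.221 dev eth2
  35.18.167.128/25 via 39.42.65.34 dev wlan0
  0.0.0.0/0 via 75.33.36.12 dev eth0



Longest prefix match for 149.171.112.78:
  /17 24.83.0.0: no
  /12 21.80.0.0: no
  /8 149.0.0.0: MATCH
  /25 35.18.167.128: no
  /0 0.0.0.0: MATCH
Selected: next-hop 36.102.245.221 via eth2 (matched /8)


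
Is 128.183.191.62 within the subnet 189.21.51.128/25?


Subnet network: 189.21.51.128
Test IP AND mask: 128.183.191.0
No, 128.183.191.62 is not in 189.21.51.128/25


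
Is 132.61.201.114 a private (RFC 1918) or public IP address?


RFC 1918 private ranges:
  10.0.0.0/8 (10.0.0.0 - 10.255.255.255)
  172.16.0.0/12 (172.16.0.0 - 172.31.255.255)
  192.168.0.0/16 (192.168.0.0 - 192.168.255.255)
Public (not in any RFC 1918 range)


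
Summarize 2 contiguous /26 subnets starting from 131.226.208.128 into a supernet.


Original prefix: /26
Number of subnets: 2 = 2^1
New prefix = 26 - 1 = 25
Supernet: 131.226.208.128/25


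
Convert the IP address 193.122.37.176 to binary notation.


193 = 11000001
122 = 01111010
37 = 00100101
176 = 10110000
Binary: 11000001.01111010.00100101.10110000


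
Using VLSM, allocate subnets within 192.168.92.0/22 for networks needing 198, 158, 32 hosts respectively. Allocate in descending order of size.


198 hosts -> /24 (254 usable): 192.168.92.0/24
158 hosts -> /24 (254 usable): 192.168.93.0/24
32 hosts -> /26 (62 usable): 192.168.94.0/26
Allocation: 192.168.92.0/24 (198 hosts, 254 usable); 192.168.93.0/24 (158 hosts, 254 usable); 192.168.94.0/26 (32 hosts, 62 usable)


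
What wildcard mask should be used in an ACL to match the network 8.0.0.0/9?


Subnet mask: 255.128.0.0
Wildcard = 255.255.255.255 - subnet mask
255 - 255 = 0
255 - 128 = 127
255 - 0 = 255
255 - 0 = 255
Wildcard: 0.127.255.255


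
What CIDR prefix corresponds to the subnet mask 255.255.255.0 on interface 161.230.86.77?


Binary: 11111111.11111111.11111111.00000000
Count leading 1s
Prefix: /24


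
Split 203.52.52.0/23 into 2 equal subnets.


New prefix = 23 + 1 = 24
Each subnet has 256 addresses
  203.52.52.0/24
  203.52.53.0/24
Subnets: 203.52.52.0/24, 203.52.53.0/24


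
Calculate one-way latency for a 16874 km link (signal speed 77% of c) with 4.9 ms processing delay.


Speed = 0.77 * 3e5 km/s = 231000 km/s
Propagation delay = 16874 / 231000 = 0.073 s = 73.0476 ms
Processing delay = 4.9 ms
Total one-way latency = 77.9476 ms


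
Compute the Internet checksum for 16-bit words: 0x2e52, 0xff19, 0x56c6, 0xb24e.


Sum all words (with carry folding):
+ 0x2e52 = 0x2e52
+ 0xff19 = 0x2d6c
+ 0x56c6 = 0x8432
+ 0xb24e = 0x3681
One's complement: ~0x3681
Checksum = 0xc97e


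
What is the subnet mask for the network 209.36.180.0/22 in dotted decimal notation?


/22 means 22 network bits, 10 host bits
Binary: 11111111111111111111110000000000
Mask: 255.255.252.0


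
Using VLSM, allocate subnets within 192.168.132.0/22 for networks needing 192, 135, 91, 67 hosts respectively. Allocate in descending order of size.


192 hosts -> /24 (254 usable): 192.168.132.0/24
135 hosts -> /24 (254 usable): 192.168.133.0/24
91 hosts -> /25 (126 usable): 192.168.134.0/25
67 hosts -> /25 (126 usable): 192.168.134.128/25
Allocation: 192.168.132.0/24 (192 hosts, 254 usable); 192.168.133.0/24 (135 hosts, 254 usable); 192.168.134.0/25 (91 hosts, 126 usable); 192.168.134.128/25 (67 hosts, 126 usable)


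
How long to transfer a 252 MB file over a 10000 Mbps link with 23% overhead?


Effective throughput = 10000 * (1 - 23/100) = 7700 Mbps
File size in Mb = 252 * 8 = 2016 Mb
Time = 2016 / 7700
Time = 0.2618 seconds


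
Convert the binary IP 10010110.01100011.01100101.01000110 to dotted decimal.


10010110 = 150
01100011 = 99
01100101 = 101
01000110 = 70
IP: 150.99.101.70


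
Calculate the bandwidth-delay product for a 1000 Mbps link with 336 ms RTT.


BDP = bandwidth * RTT
= 1000 Mbps * 336 ms
= 1000 * 1e6 * 336 / 1000 bits
= 336000000 bits
= 42000000 bytes
= 41015.625 KB
BDP = 336000000 bits (42000000 bytes)


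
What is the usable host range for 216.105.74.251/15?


Network: 216.104.0.0
Broadcast: 216.105.255.255
First usable = network + 1
Last usable = broadcast - 1
Range: 216.104.0.1 to 216.105.255.254


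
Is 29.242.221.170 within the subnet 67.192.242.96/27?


Subnet network: 67.192.242.96
Test IP AND mask: 29.242.221.160
No, 29.242.221.170 is not in 67.192.242.96/27


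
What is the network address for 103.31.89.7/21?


IP:   01100111.00011111.01011001.00000111
Mask: 11111111.11111111.11111000.00000000
AND operation:
Net:  01100111.00011111.01011000.00000000
Network: 103.31.88.0/21


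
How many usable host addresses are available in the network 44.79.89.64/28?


Host bits = 32 - 28 = 4
Total addresses = 2^4 = 16
Usable = total - 2 (network and broadcast)
Usable hosts: 14


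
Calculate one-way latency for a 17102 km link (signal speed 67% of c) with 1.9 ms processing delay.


Speed = 0.67 * 3e5 km/s = 201000 km/s
Propagation delay = 17102 / 201000 = 0.0851 s = 85.0846 ms
Processing delay = 1.9 ms
Total one-way latency = 86.9846 ms


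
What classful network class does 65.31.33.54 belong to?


First octet: 65
Binary: 01000001
0xxxxxxx -> Class A (1-126)
Class A, default mask 255.0.0.0 (/8)


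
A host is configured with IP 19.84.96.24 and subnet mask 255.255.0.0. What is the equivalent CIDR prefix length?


Binary: 11111111.11111111.00000000.00000000
Count leading 1s
Prefix: /16


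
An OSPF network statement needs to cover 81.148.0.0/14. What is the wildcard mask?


Subnet mask: 255.252.0.0
Wildcard = 255.255.255.255 - subnet mask
255 - 255 = 0
255 - 252 = 3
255 - 0 = 255
255 - 0 = 255
Wildcard: 0.3.255.255


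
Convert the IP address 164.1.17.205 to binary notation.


164 = 10100100
1 = 00000001
17 = 00010001
205 = 11001101
Binary: 10100100.00000001.00010001.11001101


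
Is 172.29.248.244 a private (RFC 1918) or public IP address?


RFC 1918 private ranges:
  10.0.0.0/8 (10.0.0.0 - 10.255.255.255)
  172.16.0.0/12 (172.16.0.0 - 172.31.255.255)
  192.168.0.0/16 (192.168.0.0 - 192.168.255.255)
Private (in 172.16.0.0/12)


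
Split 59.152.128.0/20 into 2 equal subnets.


New prefix = 20 + 1 = 21
Each subnet has 2048 addresses
  59.152.128.0/21
  59.152.136.0/21
Subnets: 59.152.128.0/21, 59.152.136.0/21


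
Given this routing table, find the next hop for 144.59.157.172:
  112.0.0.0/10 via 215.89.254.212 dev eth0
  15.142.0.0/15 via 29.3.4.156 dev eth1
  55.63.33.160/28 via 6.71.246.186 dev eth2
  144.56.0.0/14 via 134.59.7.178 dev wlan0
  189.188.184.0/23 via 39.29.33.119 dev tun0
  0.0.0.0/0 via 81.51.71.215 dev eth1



Longest prefix match for 144.59.157.172:
  /10 112.0.0.0: no
  /15 15.142.0.0: no
  /28 55.63.33.160: no
  /14 144.56.0.0: MATCH
  /23 189.188.184.0: no
  /0 0.0.0.0: MATCH
Selected: next-hop 134.59.7.178 via wlan0 (matched /14)


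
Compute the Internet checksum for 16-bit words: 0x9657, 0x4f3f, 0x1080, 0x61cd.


Sum all words (with carry folding):
+ 0x9657 = 0x9657
+ 0x4f3f = 0xe596
+ 0x1080 = 0xf616
+ 0x61cd = 0x57e4
One's complement: ~0x57e4
Checksum = 0xa81b


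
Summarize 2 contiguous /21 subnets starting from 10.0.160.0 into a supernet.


Original prefix: /21
Number of subnets: 2 = 2^1
New prefix = 21 - 1 = 20
Supernet: 10.0.160.0/20


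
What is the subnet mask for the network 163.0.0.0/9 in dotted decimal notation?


/9 means 9 network bits, 23 host bits
Binary: 11111111100000000000000000000000
Mask: 255.128.0.0


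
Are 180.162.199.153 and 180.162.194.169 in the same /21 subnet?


Mask: 255.255.248.0
180.162.199.153 AND mask = 180.162.192.0
180.162.194.169 AND mask = 180.162.192.0
Yes, same subnet (180.162.192.0)


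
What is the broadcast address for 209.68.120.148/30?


Network: 209.68.120.148/30
Host bits = 2
Set all host bits to 1:
Broadcast: 209.68.120.151


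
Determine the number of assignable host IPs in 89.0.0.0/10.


Host bits = 32 - 10 = 22
Total addresses = 2^22 = 4194304
Usable = total - 2 (network and broadcast)
Usable hosts: 4194302


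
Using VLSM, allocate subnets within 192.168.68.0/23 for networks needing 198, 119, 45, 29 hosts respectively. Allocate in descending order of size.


198 hosts -> /24 (254 usable): 192.168.68.0/24
119 hosts -> /25 (126 usable): 192.168.69.0/25
45 hosts -> /26 (62 usable): 192.168.69.128/26
29 hosts -> /27 (30 usable): 192.168.69.192/27
Allocation: 192.168.68.0/24 (198 hosts, 254 usable); 192.168.69.0/25 (119 hosts, 126 usable); 192.168.69.128/26 (45 hosts, 62 usable); 192.168.69.192/27 (29 hosts, 30 usable)


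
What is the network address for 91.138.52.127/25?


IP:   01011011.10001010.00110100.01111111
Mask: 11111111.11111111.11111111.10000000
AND operation:
Net:  01011011.10001010.00110100.00000000
Network: 91.138.52.0/25


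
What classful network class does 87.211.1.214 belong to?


First octet: 87
Binary: 01010111
0xxxxxxx -> Class A (1-126)
Class A, default mask 255.0.0.0 (/8)


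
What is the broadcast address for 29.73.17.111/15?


Network: 29.72.0.0/15
Host bits = 17
Set all host bits to 1:
Broadcast: 29.73.255.255


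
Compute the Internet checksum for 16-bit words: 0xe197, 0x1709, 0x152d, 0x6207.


Sum all words (with carry folding):
+ 0xe197 = 0xe197
+ 0x1709 = 0xf8a0
+ 0x152d = 0x0dce
+ 0x6207 = 0x6fd5
One's complement: ~0x6fd5
Checksum = 0x902a


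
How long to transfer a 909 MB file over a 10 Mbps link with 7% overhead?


Effective throughput = 10 * (1 - 7/100) = 9.3 Mbps
File size in Mb = 909 * 8 = 7272 Mb
Time = 7272 / 9.3
Time = 781.9355 seconds


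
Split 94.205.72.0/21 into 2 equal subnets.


New prefix = 21 + 1 = 22
Each subnet has 1024 addresses
  94.205.72.0/22
  94.205.76.0/22
Subnets: 94.205.72.0/22, 94.205.76.0/22


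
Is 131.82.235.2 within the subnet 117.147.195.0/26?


Subnet network: 117.147.195.0
Test IP AND mask: 131.82.235.0
No, 131.82.235.2 is not in 117.147.195.0/26


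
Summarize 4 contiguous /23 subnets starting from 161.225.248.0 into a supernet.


Original prefix: /23
Number of subnets: 4 = 2^2
New prefix = 23 - 2 = 21
Supernet: 161.225.248.0/21


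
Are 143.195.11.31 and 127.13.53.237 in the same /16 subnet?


Mask: 255.255.0.0
143.195.11.31 AND mask = 143.195.0.0
127.13.53.237 AND mask = 127.13.0.0
No, different subnets (143.195.0.0 vs 127.13.0.0)


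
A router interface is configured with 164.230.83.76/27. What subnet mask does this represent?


/27 means 27 network bits, 5 host bits
Binary: 11111111111111111111111111100000
Mask: 255.255.255.224


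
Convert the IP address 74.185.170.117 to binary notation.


74 = 01001010
185 = 10111001
170 = 10101010
117 = 01110101
Binary: 01001010.10111001.10101010.01110101


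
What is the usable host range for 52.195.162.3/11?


Network: 52.192.0.0
Broadcast: 52.223.255.255
First usable = network + 1
Last usable = broadcast - 1
Range: 52.192.0.1 to 52.223.255.254


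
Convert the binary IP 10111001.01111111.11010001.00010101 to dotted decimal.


10111001 = 185
01111111 = 127
11010001 = 209
00010101 = 21
IP: 185.127.209.21


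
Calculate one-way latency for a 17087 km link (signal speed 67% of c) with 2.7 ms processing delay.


Speed = 0.67 * 3e5 km/s = 201000 km/s
Propagation delay = 17087 / 201000 = 0.085 s = 85.01 ms
Processing delay = 2.7 ms
Total one-way latency = 87.71 ms


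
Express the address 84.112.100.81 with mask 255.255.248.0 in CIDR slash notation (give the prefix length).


Binary: 11111111.11111111.11111000.00000000
Count leading 1s
Prefix: /21


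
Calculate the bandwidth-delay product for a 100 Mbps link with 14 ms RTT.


BDP = bandwidth * RTT
= 100 Mbps * 14 ms
= 100 * 1e6 * 14 / 1000 bits
= 1400000 bits
= 175000 bytes
= 170.8984 KB
BDP = 1400000 bits (175000 bytes)


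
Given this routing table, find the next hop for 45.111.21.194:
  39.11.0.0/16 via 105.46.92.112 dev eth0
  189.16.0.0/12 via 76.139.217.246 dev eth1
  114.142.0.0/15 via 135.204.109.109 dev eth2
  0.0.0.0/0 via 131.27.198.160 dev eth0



Longest prefix match for 45.111.21.194:
  /16 39.11.0.0: no
  /12 189.16.0.0: no
  /15 114.142.0.0: no
  /0 0.0.0.0: MATCH
Selected: next-hop 131.27.198.160 via eth0 (matched /0)


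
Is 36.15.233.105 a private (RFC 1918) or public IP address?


RFC 1918 private ranges:
  10.0.0.0/8 (10.0.0.0 - 10.255.255.255)
  172.16.0.0/12 (172.16.0.0 - 172.31.255.255)
  192.168.0.0/16 (192.168.0.0 - 192.168.255.255)
Public (not in any RFC 1918 range)


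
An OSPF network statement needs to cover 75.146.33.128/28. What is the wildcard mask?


Subnet mask: 255.255.255.240
Wildcard = 255.255.255.255 - subnet mask
255 - 255 = 0
255 - 255 = 0
255 - 255 = 0
255 - 240 = 15
Wildcard: 0.0.0.15


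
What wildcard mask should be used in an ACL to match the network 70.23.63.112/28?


Subnet mask: 255.255.255.240
Wildcard = 255.255.255.255 - subnet mask
255 - 255 = 0
255 - 255 = 0
255 - 255 = 0
255 - 240 = 15
Wildcard: 0.0.0.15


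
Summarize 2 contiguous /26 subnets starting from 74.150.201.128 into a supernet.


Original prefix: /26
Number of subnets: 2 = 2^1
New prefix = 26 - 1 = 25
Supernet: 74.150.201.128/25


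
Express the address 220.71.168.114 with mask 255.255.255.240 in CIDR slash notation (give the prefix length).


Binary: 11111111.11111111.11111111.11110000
Count leading 1s
Prefix: /28


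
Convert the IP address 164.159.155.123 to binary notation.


164 = 10100100
159 = 10011111
155 = 10011011
123 = 01111011
Binary: 10100100.10011111.10011011.01111011


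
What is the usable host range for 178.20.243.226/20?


Network: 178.20.240.0
Broadcast: 178.20.255.255
First usable = network + 1
Last usable = broadcast - 1
Range: 178.20.240.1 to 178.20.255.254


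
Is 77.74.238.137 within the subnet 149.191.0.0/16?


Subnet network: 149.191.0.0
Test IP AND mask: 77.74.0.0
No, 77.74.238.137 is not in 149.191.0.0/16


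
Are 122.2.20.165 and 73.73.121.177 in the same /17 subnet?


Mask: 255.255.128.0
122.2.20.165 AND mask = 122.2.0.0
73.73.121.177 AND mask = 73.73.0.0
No, different subnets (122.2.0.0 vs 73.73.0.0)


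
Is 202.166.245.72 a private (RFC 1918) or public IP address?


RFC 1918 private ranges:
  10.0.0.0/8 (10.0.0.0 - 10.255.255.255)
  172.16.0.0/12 (172.16.0.0 - 172.31.255.255)
  192.168.0.0/16 (192.168.0.0 - 192.168.255.255)
Public (not in any RFC 1918 range)


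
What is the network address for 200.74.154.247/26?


IP:   11001000.01001010.10011010.11110111
Mask: 11111111.11111111.11111111.11000000
AND operation:
Net:  11001000.01001010.10011010.11000000
Network: 200.74.154.192/26


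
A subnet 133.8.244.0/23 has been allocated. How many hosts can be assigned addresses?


Host bits = 32 - 23 = 9
Total addresses = 2^9 = 512
Usable = total - 2 (network and broadcast)
Usable hosts: 510


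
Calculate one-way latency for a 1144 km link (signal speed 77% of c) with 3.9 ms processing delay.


Speed = 0.77 * 3e5 km/s = 231000 km/s
Propagation delay = 1144 / 231000 = 0.005 s = 4.9524 ms
Processing delay = 3.9 ms
Total one-way latency = 8.8524 ms


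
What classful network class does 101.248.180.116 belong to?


First octet: 101
Binary: 01100101
0xxxxxxx -> Class A (1-126)
Class A, default mask 255.0.0.0 (/8)


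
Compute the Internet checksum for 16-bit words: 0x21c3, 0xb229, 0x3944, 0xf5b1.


Sum all words (with carry folding):
+ 0x21c3 = 0x21c3
+ 0xb229 = 0xd3ec
+ 0x3944 = 0x0d31
+ 0xf5b1 = 0x02e3
One's complement: ~0x02e3
Checksum = 0xfd1c


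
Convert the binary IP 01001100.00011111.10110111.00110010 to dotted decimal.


01001100 = 76
00011111 = 31
10110111 = 183
00110010 = 50
IP: 76.31.183.50


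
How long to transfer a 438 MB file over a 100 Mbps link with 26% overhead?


Effective throughput = 100 * (1 - 26/100) = 74 Mbps
File size in Mb = 438 * 8 = 3504 Mb
Time = 3504 / 74
Time = 47.3514 seconds


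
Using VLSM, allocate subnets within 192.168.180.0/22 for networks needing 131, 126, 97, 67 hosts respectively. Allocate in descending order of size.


131 hosts -> /24 (254 usable): 192.168.180.0/24
126 hosts -> /25 (126 usable): 192.168.181.0/25
97 hosts -> /25 (126 usable): 192.168.181.128/25
67 hosts -> /25 (126 usable): 192.168.182.0/25
Allocation: 192.168.180.0/24 (131 hosts, 254 usable); 192.168.181.0/25 (126 hosts, 126 usable); 192.168.181.128/25 (97 hosts, 126 usable); 192.168.182.0/25 (67 hosts, 126 usable)


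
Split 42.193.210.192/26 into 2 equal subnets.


New prefix = 26 + 1 = 27
Each subnet has 32 addresses
  42.193.210.192/27
  42.193.210.224/27
Subnets: 42.193.210.192/27, 42.193.210.224/27


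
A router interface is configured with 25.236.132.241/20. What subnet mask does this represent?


/20 means 20 network bits, 12 host bits
Binary: 11111111111111111111000000000000
Mask: 255.255.240.0


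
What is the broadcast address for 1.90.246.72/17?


Network: 1.90.128.0/17
Host bits = 15
Set all host bits to 1:
Broadcast: 1.90.255.255


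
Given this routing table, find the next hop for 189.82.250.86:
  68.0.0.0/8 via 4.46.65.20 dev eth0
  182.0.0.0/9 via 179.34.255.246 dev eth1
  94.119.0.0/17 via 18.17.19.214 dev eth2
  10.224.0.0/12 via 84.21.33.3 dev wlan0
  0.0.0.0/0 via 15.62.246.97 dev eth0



Longest prefix match for 189.82.250.86:
  /8 68.0.0.0: no
  /9 182.0.0.0: no
  /17 94.119.0.0: no
  /12 10.224.0.0: no
  /0 0.0.0.0: MATCH
Selected: next-hop 15.62.246.97 via eth0 (matched /0)


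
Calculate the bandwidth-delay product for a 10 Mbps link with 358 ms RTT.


BDP = bandwidth * RTT
= 10 Mbps * 358 ms
= 10 * 1e6 * 358 / 1000 bits
= 3580000 bits
= 447500 bytes
= 437.0117 KB
BDP = 3580000 bits (447500 bytes)


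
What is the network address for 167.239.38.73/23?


IP:   10100111.11101111.00100110.01001001
Mask: 11111111.11111111.11111110.00000000
AND operation:
Net:  10100111.11101111.00100110.00000000
Network: 167.239.38.0/23


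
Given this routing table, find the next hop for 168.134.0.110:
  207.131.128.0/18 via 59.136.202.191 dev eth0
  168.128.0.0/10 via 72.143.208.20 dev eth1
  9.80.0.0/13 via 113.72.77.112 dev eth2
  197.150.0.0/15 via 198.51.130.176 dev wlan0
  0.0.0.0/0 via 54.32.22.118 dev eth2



Longest prefix match for 168.134.0.110:
  /18 207.131.128.0: no
  /10 168.128.0.0: MATCH
  /13 9.80.0.0: no
  /15 197.150.0.0: no
  /0 0.0.0.0: MATCH
Selected: next-hop 72.143.208.20 via eth1 (matched /10)


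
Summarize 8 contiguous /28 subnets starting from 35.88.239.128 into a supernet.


Original prefix: /28
Number of subnets: 8 = 2^3
New prefix = 28 - 3 = 25
Supernet: 35.88.239.128/25


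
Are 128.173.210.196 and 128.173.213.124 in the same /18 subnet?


Mask: 255.255.192.0
128.173.210.196 AND mask = 128.173.192.0
128.173.213.124 AND mask = 128.173.192.0
Yes, same subnet (128.173.192.0)


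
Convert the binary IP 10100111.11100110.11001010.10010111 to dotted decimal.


10100111 = 167
11100110 = 230
11001010 = 202
10010111 = 151
IP: 167.230.202.151


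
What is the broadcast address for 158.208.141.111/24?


Network: 158.208.141.0/24
Host bits = 8
Set all host bits to 1:
Broadcast: 158.208.141.255


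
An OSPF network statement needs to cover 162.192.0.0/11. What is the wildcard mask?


Subnet mask: 255.224.0.0
Wildcard = 255.255.255.255 - subnet mask
255 - 255 = 0
255 - 224 = 31
255 - 0 = 255
255 - 0 = 255
Wildcard: 0.31.255.255


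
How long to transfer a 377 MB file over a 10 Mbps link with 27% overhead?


Effective throughput = 10 * (1 - 27/100) = 7.3 Mbps
File size in Mb = 377 * 8 = 3016 Mb
Time = 3016 / 7.3
Time = 413.1507 seconds


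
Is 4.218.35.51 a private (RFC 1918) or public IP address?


RFC 1918 private ranges:
  10.0.0.0/8 (10.0.0.0 - 10.255.255.255)
  172.16.0.0/12 (172.16.0.0 - 172.31.255.255)
  192.168.0.0/16 (192.168.0.0 - 192.168.255.255)
Public (not in any RFC 1918 range)


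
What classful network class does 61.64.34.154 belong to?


First octet: 61
Binary: 00111101
0xxxxxxx -> Class A (1-126)
Class A, default mask 255.0.0.0 (/8)


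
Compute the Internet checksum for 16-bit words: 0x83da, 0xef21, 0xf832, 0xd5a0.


Sum all words (with carry folding):
+ 0x83da = 0x83da
+ 0xef21 = 0x72fc
+ 0xf832 = 0x6b2f
+ 0xd5a0 = 0x40d0
One's complement: ~0x40d0
Checksum = 0xbf2f


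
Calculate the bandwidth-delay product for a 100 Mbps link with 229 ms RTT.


BDP = bandwidth * RTT
= 100 Mbps * 229 ms
= 100 * 1e6 * 229 / 1000 bits
= 22900000 bits
= 2862500 bytes
= 2795.4102 KB
BDP = 22900000 bits (2862500 bytes)


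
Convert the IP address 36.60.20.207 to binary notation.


36 = 00100100
60 = 00111100
20 = 00010100
207 = 11001111
Binary: 00100100.00111100.00010100.11001111


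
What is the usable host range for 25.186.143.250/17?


Network: 25.186.128.0
Broadcast: 25.186.255.255
First usable = network + 1
Last usable = broadcast - 1
Range: 25.186.128.1 to 25.186.255.254


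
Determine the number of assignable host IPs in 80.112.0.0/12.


Host bits = 32 - 12 = 20
Total addresses = 2^20 = 1048576
Usable = total - 2 (network and broadcast)
Usable hosts: 1048574


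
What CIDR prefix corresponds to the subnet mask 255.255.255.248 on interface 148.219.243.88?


Binary: 11111111.11111111.11111111.11111000
Count leading 1s
Prefix: /29


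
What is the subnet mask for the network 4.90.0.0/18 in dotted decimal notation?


/18 means 18 network bits, 14 host bits
Binary: 11111111111111111100000000000000
Mask: 255.255.192.0


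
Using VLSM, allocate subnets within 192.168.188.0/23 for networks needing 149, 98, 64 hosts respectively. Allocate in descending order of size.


149 hosts -> /24 (254 usable): 192.168.188.0/24
98 hosts -> /25 (126 usable): 192.168.189.0/25
64 hosts -> /25 (126 usable): 192.168.189.128/25
Allocation: 192.168.188.0/24 (149 hosts, 254 usable); 192.168.189.0/25 (98 hosts, 126 usable); 192.168.189.128/25 (64 hosts, 126 usable)


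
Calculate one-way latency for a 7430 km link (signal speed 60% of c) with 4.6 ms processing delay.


Speed = 0.6 * 3e5 km/s = 180000 km/s
Propagation delay = 7430 / 180000 = 0.0413 s = 41.2778 ms
Processing delay = 4.6 ms
Total one-way latency = 45.8778 ms


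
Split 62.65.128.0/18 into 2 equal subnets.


New prefix = 18 + 1 = 19
Each subnet has 8192 addresses
  62.65.128.0/19
  62.65.160.0/19
Subnets: 62.65.128.0/19, 62.65.160.0/19


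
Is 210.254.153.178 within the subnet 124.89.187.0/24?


Subnet network: 124.89.187.0
Test IP AND mask: 210.254.153.0
No, 210.254.153.178 is not in 124.89.187.0/24


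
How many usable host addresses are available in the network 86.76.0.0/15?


Host bits = 32 - 15 = 17
Total addresses = 2^17 = 131072
Usable = total - 2 (network and broadcast)
Usable hosts: 131070


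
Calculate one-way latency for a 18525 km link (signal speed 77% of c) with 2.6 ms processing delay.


Speed = 0.77 * 3e5 km/s = 231000 km/s
Propagation delay = 18525 / 231000 = 0.0802 s = 80.1948 ms
Processing delay = 2.6 ms
Total one-way latency = 82.7948 ms


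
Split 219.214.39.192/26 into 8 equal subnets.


New prefix = 26 + 3 = 29
Each subnet has 8 addresses
  219.214.39.192/29
  219.214.39.200/29
  219.214.39.208/29
  219.214.39.216/29
  219.214.39.224/29
  219.214.39.232/29
  219.214.39.240/29
  219.214.39.248/29
Subnets: 219.214.39.192/29, 219.214.39.200/29, 219.214.39.208/29, 219.214.39.216/29, 219.214.39.224/29, 219.214.39.232/29, 219.214.39.240/29, 219.214.39.248/29


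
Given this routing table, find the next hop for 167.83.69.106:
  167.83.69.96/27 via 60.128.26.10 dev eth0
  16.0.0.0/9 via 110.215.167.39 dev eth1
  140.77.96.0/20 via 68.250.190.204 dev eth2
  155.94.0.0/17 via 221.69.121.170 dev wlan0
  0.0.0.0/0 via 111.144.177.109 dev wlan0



Longest prefix match for 167.83.69.106:
  /27 167.83.69.96: MATCH
  /9 16.0.0.0: no
  /20 140.77.96.0: no
  /17 155.94.0.0: no
  /0 0.0.0.0: MATCH
Selected: next-hop 60.128.26.10 via eth0 (matched /27)


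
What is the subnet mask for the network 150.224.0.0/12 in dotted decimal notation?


/12 means 12 network bits, 20 host bits
Binary: 11111111111100000000000000000000
Mask: 255.240.0.0


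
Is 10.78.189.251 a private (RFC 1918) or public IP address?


RFC 1918 private ranges:
  10.0.0.0/8 (10.0.0.0 - 10.255.255.255)
  172.16.0.0/12 (172.16.0.0 - 172.31.255.255)
  192.168.0.0/16 (192.168.0.0 - 192.168.255.255)
Private (in 10.0.0.0/8)


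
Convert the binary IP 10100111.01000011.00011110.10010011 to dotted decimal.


10100111 = 167
01000011 = 67
00011110 = 30
10010011 = 147
IP: 167.67.30.147


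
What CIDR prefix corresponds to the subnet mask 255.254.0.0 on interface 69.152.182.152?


Binary: 11111111.11111110.00000000.00000000
Count leading 1s
Prefix: /15


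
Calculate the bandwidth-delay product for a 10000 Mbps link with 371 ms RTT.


BDP = bandwidth * RTT
= 10000 Mbps * 371 ms
= 10000 * 1e6 * 371 / 1000 bits
= 3710000000 bits
= 463750000 bytes
= 452880.8594 KB
BDP = 3710000000 bits (463750000 bytes)


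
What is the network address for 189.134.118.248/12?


IP:   10111101.10000110.01110110.11111000
Mask: 11111111.11110000.00000000.00000000
AND operation:
Net:  10111101.10000000.00000000.00000000
Network: 189.128.0.0/12


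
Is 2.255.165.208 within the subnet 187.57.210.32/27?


Subnet network: 187.57.210.32
Test IP AND mask: 2.255.165.192
No, 2.255.165.208 is not in 187.57.210.32/27


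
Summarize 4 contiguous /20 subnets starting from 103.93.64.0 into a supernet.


Original prefix: /20
Number of subnets: 4 = 2^2
New prefix = 20 - 2 = 18
Supernet: 103.93.64.0/18


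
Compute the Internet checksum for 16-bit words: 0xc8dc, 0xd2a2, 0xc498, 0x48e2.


Sum all words (with carry folding):
+ 0xc8dc = 0xc8dc
+ 0xd2a2 = 0x9b7f
+ 0xc498 = 0x6018
+ 0x48e2 = 0xa8fa
One's complement: ~0xa8fa
Checksum = 0x5705


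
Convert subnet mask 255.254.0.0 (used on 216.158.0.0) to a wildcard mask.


Subnet mask: 255.254.0.0
Wildcard = 255.255.255.255 - subnet mask
255 - 255 = 0
255 - 254 = 1
255 - 0 = 255
255 - 0 = 255
Wildcard: 0.1.255.255


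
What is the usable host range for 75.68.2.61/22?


Network: 75.68.0.0
Broadcast: 75.68.3.255
First usable = network + 1
Last usable = broadcast - 1
Range: 75.68.0.1 to 75.68.3.254


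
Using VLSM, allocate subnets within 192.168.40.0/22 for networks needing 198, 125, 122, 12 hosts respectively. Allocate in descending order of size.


198 hosts -> /24 (254 usable): 192.168.40.0/24
125 hosts -> /25 (126 usable): 192.168.41.0/25
122 hosts -> /25 (126 usable): 192.168.41.128/25
12 hosts -> /28 (14 usable): 192.168.42.0/28
Allocation: 192.168.40.0/24 (198 hosts, 254 usable); 192.168.41.0/25 (125 hosts, 126 usable); 192.168.41.128/25 (122 hosts, 126 usable); 192.168.42.0/28 (12 hosts, 14 usable)


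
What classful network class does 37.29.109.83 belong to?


First octet: 37
Binary: 00100101
0xxxxxxx -> Class A (1-126)
Class A, default mask 255.0.0.0 (/8)


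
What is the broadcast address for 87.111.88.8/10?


Network: 87.64.0.0/10
Host bits = 22
Set all host bits to 1:
Broadcast: 87.127.255.255


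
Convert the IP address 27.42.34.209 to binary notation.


27 = 00011011
42 = 00101010
34 = 00100010
209 = 11010001
Binary: 00011011.00101010.00100010.11010001


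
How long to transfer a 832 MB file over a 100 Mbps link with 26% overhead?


Effective throughput = 100 * (1 - 26/100) = 74 Mbps
File size in Mb = 832 * 8 = 6656 Mb
Time = 6656 / 74
Time = 89.9459 seconds


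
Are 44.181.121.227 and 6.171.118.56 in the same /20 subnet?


Mask: 255.255.240.0
44.181.121.227 AND mask = 44.181.112.0
6.171.118.56 AND mask = 6.171.112.0
No, different subnets (44.181.112.0 vs 6.171.112.0)


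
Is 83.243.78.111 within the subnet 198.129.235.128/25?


Subnet network: 198.129.235.128
Test IP AND mask: 83.243.78.0
No, 83.243.78.111 is not in 198.129.235.128/25


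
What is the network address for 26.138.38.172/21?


IP:   00011010.10001010.00100110.10101100
Mask: 11111111.11111111.11111000.00000000
AND operation:
Net:  00011010.10001010.00100000.00000000
Network: 26.138.32.0/21


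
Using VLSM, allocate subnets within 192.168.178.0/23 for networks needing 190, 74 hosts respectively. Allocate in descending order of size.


190 hosts -> /24 (254 usable): 192.168.178.0/24
74 hosts -> /25 (126 usable): 192.168.179.0/25
Allocation: 192.168.178.0/24 (190 hosts, 254 usable); 192.168.179.0/25 (74 hosts, 126 usable)


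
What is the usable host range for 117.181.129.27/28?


Network: 117.181.129.16
Broadcast: 117.181.129.31
First usable = network + 1
Last usable = broadcast - 1
Range: 117.181.129.17 to 117.181.129.30


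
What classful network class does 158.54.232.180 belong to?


First octet: 158
Binary: 10011110
10xxxxxx -> Class B (128-191)
Class B, default mask 255.255.0.0 (/16)


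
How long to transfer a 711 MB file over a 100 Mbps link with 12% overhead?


Effective throughput = 100 * (1 - 12/100) = 88 Mbps
File size in Mb = 711 * 8 = 5688 Mb
Time = 5688 / 88
Time = 64.6364 seconds


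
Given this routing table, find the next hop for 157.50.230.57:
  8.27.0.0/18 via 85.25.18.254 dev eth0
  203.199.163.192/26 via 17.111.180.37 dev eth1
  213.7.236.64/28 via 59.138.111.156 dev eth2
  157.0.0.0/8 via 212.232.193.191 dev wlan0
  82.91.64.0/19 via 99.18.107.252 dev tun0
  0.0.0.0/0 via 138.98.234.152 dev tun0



Longest prefix match for 157.50.230.57:
  /18 8.27.0.0: no
  /26 203.199.163.192: no
  /28 213.7.236.64: no
  /8 157.0.0.0: MATCH
  /19 82.91.64.0: no
  /0 0.0.0.0: MATCH
Selected: next-hop 212.232.193.191 via wlan0 (matched /8)


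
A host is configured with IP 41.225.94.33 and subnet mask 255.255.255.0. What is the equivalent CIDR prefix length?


Binary: 11111111.11111111.11111111.00000000
Count leading 1s
Prefix: /24


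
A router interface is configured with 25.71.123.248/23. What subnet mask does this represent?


/23 means 23 network bits, 9 host bits
Binary: 11111111111111111111111000000000
Mask: 255.255.254.0


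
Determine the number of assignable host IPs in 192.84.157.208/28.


Host bits = 32 - 28 = 4
Total addresses = 2^4 = 16
Usable = total - 2 (network and broadcast)
Usable hosts: 14


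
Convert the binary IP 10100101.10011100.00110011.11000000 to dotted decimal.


10100101 = 165
10011100 = 156
00110011 = 51
11000000 = 192
IP: 165.156.51.192


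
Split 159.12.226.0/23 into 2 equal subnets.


New prefix = 23 + 1 = 24
Each subnet has 256 addresses
  159.12.226.0/24
  159.12.227.0/24
Subnets: 159.12.226.0/24, 159.12.227.0/24


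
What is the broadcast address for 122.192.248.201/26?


Network: 122.192.248.192/26
Host bits = 6
Set all host bits to 1:
Broadcast: 122.192.248.255


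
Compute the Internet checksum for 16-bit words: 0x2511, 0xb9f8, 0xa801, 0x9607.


Sum all words (with carry folding):
+ 0x2511 = 0x2511
+ 0xb9f8 = 0xdf09
+ 0xa801 = 0x870b
+ 0x9607 = 0x1d13
One's complement: ~0x1d13
Checksum = 0xe2ec


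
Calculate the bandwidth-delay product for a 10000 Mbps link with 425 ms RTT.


BDP = bandwidth * RTT
= 10000 Mbps * 425 ms
= 10000 * 1e6 * 425 / 1000 bits
= 4250000000 bits
= 531250000 bytes
= 518798.8281 KB
BDP = 4250000000 bits (531250000 bytes)


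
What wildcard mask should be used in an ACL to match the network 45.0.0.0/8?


Subnet mask: 255.0.0.0
Wildcard = 255.255.255.255 - subnet mask
255 - 255 = 0
255 - 0 = 255
255 - 0 = 255
255 - 0 = 255
Wildcard: 0.255.255.255


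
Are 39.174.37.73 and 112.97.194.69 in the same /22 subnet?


Mask: 255.255.252.0
39.174.37.73 AND mask = 39.174.36.0
112.97.194.69 AND mask = 112.97.192.0
No, different subnets (39.174.36.0 vs 112.97.192.0)


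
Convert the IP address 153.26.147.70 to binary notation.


153 = 10011001
26 = 00011010
147 = 10010011
70 = 01000110
Binary: 10011001.00011010.10010011.01000110


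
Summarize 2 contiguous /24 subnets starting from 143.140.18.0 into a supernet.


Original prefix: /24
Number of subnets: 2 = 2^1
New prefix = 24 - 1 = 23
Supernet: 143.140.18.0/23


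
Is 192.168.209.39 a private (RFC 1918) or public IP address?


RFC 1918 private ranges:
  10.0.0.0/8 (10.0.0.0 - 10.255.255.255)
  172.16.0.0/12 (172.16.0.0 - 172.31.255.255)
  192.168.0.0/16 (192.168.0.0 - 192.168.255.255)
Private (in 192.168.0.0/16)


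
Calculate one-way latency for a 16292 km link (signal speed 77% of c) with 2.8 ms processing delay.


Speed = 0.77 * 3e5 km/s = 231000 km/s
Propagation delay = 16292 / 231000 = 0.0705 s = 70.5281 ms
Processing delay = 2.8 ms
Total one-way latency = 73.3281 ms


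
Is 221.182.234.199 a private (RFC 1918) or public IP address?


RFC 1918 private ranges:
  10.0.0.0/8 (10.0.0.0 - 10.255.255.255)
  172.16.0.0/12 (172.16.0.0 - 172.31.255.255)
  192.168.0.0/16 (192.168.0.0 - 192.168.255.255)
Public (not in any RFC 1918 range)


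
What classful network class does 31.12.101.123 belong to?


First octet: 31
Binary: 00011111
0xxxxxxx -> Class A (1-126)
Class A, default mask 255.0.0.0 (/8)


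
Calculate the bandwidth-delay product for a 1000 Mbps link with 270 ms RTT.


BDP = bandwidth * RTT
= 1000 Mbps * 270 ms
= 1000 * 1e6 * 270 / 1000 bits
= 270000000 bits
= 33750000 bytes
= 32958.9844 KB
BDP = 270000000 bits (33750000 bytes)


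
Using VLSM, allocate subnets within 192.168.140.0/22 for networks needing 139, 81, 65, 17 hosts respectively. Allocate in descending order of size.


139 hosts -> /24 (254 usable): 192.168.140.0/24
81 hosts -> /25 (126 usable): 192.168.141.0/25
65 hosts -> /25 (126 usable): 192.168.141.128/25
17 hosts -> /27 (30 usable): 192.168.142.0/27
Allocation: 192.168.140.0/24 (139 hosts, 254 usable); 192.168.141.0/25 (81 hosts, 126 usable); 192.168.141.128/25 (65 hosts, 126 usable); 192.168.142.0/27 (17 hosts, 30 usable)


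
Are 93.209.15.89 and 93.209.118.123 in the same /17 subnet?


Mask: 255.255.128.0
93.209.15.89 AND mask = 93.209.0.0
93.209.118.123 AND mask = 93.209.0.0
Yes, same subnet (93.209.0.0)


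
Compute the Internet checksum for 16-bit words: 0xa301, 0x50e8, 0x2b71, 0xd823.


Sum all words (with carry folding):
+ 0xa301 = 0xa301
+ 0x50e8 = 0xf3e9
+ 0x2b71 = 0x1f5b
+ 0xd823 = 0xf77e
One's complement: ~0xf77e
Checksum = 0x0881


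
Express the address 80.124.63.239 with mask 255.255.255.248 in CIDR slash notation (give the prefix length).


Binary: 11111111.11111111.11111111.11111000
Count leading 1s
Prefix: /29


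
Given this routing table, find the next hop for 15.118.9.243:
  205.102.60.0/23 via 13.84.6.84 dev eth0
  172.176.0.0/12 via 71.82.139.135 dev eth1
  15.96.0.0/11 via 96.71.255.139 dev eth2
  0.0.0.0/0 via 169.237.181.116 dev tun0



Longest prefix match for 15.118.9.243:
  /23 205.102.60.0: no
  /12 172.176.0.0: no
  /11 15.96.0.0: MATCH
  /0 0.0.0.0: MATCH
Selected: next-hop 96.71.255.139 via eth2 (matched /11)


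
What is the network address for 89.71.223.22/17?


IP:   01011001.01000111.11011111.00010110
Mask: 11111111.11111111.10000000.00000000
AND operation:
Net:  01011001.01000111.10000000.00000000
Network: 89.71.128.0/17


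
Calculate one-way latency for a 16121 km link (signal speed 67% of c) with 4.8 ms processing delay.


Speed = 0.67 * 3e5 km/s = 201000 km/s
Propagation delay = 16121 / 201000 = 0.0802 s = 80.204 ms
Processing delay = 4.8 ms
Total one-way latency = 85.004 ms
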